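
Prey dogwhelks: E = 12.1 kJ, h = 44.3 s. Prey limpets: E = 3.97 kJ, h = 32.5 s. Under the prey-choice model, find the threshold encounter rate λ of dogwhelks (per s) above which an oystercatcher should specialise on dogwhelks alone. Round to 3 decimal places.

Drop limpets once their profitability E₂/h₂ falls below the rate achievable on dogwhelks alone: E₂/h₂ = λE₁/(1 + λh₁).
Solve for λ: λE₁h₂ = E₂(1 + λh₁) → λ(E₁h₂ − E₂h₁) = E₂ → λ = E₂/(E₁h₂ − E₂h₁).
λ = 3.97/(12.1×32.5 − 3.97×44.3) = 3.97/217.4 = 0.01826 per s.

0.018 per s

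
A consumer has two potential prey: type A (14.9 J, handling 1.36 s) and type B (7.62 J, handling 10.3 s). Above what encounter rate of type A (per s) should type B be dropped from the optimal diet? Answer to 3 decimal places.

At the threshold, the rate on type A alone equals the profitability of type B: λ·14.9/(1 + λ·1.36) = 7.62/10.3 = 0.7398.
Rearranging, λ(14.9 − 0.7398×1.36) = 0.7398, so λ = 0.7398/13.89 = 0.05325 per s.

0.053 per s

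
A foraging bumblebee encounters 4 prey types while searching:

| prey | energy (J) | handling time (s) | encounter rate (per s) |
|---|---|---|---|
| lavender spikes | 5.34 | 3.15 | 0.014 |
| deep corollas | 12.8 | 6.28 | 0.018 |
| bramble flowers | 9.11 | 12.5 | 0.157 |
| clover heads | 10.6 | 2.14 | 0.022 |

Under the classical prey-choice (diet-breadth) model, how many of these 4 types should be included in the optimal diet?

4

E/h in descending order: clover heads 4.95, deep corollas 2.04, lavender spikes 1.7, bramble flowers 0.729 J/s. The optimal diet is the largest prefix of this list for which every included type satisfies E_i/h_i > R on the types above it.
Rate on top 1: 0.2227. deep corollas: 2.04 > 0.2227 → include.
Rate on top 2: 0.3996. lavender spikes: 1.7 > 0.3996 → include.
Rate on top 3: 0.4471. bramble flowers: 0.729 > 0.4471 → include.
Optimal diet: clover heads, deep corollas, lavender spikes, bramble flowers — 4 of 4 types.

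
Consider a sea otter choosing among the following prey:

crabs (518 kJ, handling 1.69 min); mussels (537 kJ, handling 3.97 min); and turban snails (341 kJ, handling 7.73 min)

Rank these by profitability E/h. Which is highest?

crabs

Profitability E/h (kJ/min): crabs = 518/1.69 = 307, mussels = 537/3.97 = 135, turban snails = 341/7.73 = 44.1.
Ranked: crabs > mussels > turban snails.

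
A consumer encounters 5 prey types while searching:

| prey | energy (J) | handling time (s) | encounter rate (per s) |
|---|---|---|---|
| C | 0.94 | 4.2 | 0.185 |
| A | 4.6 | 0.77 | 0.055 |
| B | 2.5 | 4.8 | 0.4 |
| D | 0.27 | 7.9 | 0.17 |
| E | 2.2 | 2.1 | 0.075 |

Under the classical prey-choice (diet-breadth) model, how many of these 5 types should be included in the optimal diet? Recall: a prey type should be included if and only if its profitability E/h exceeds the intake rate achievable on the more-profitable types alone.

Profitabilities (E/h, J/s): A 5.97, E 1.05, B 0.521, C 0.224, D 0.0342. Add prey in this order while the next type's profitability exceeds the intake rate on those already taken.
Rate on top 1: 0.2427. E: 1.05 > 0.2427 → include.
Rate on top 2: 0.3484. B: 0.521 > 0.3484 → include.
Rate on top 3: 0.4545. C: 0.224 < 0.4545 → exclude; stop.
Optimal diet: A, E, B — 3 of 5 types.

3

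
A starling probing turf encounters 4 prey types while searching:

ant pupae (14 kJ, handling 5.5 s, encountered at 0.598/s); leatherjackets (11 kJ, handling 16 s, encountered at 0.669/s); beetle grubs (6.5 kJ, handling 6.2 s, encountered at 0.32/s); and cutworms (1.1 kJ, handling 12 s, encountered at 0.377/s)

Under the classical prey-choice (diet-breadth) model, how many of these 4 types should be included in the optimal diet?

Rank by E/h (kJ/s): ant pupae 2.55, beetle grubs 1.05, leatherjackets 0.688, cutworms 0.0917. Include each in turn until the next type's E/h falls below the running intake rate.
Rate on top 1: 1.952. beetle grubs: 1.05 < 1.952 → exclude; stop.
Optimal diet: ant pupae — 1 of 4 types.

1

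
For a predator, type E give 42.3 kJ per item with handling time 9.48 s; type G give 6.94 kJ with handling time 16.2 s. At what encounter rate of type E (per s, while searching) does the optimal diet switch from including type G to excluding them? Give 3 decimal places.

Drop type G once their profitability E₂/h₂ falls below the rate achievable on type E alone: E₂/h₂ = λE₁/(1 + λh₁).
Solve for λ: λE₁h₂ = E₂(1 + λh₁) → λ(E₁h₂ − E₂h₁) = E₂ → λ = E₂/(E₁h₂ − E₂h₁).
λ = 6.94/(42.3×16.2 − 6.94×9.48) = 6.94/619.5 = 0.0112 per s.

0.011 per s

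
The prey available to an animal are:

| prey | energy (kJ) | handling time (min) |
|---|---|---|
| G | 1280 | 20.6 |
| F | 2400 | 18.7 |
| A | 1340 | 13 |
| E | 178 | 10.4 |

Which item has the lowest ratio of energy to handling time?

In descending order of E/h:
F: 2400/18.7 = 128 kJ/min
A: 1340/13 = 103 kJ/min
G: 1280/20.6 = 62.1 kJ/min
E: 178/10.4 = 17.1 kJ/min

E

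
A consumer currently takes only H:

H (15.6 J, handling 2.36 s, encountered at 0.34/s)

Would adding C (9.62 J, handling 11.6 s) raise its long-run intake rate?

Intake rate on the current diet: R = (0.34×15.6) / (1 + 0.34×2.36) = 5.304/1.802 = 2.943 J/s.
C: E/h = 9.62/11.6 = 0.8293 J/s.
0.8293 < 2.943, so adding C would lower the average — exclude it.

No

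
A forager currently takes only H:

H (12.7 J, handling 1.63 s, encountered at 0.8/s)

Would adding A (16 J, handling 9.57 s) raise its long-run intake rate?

No

Current rate: (0.8×12.7)/(1 + 0.8×1.63) = 4.41 J/s.
A: E/h = 16/9.57 = 1.672 J/s.
Since 1.672 < R, time spent handling A is better spent searching.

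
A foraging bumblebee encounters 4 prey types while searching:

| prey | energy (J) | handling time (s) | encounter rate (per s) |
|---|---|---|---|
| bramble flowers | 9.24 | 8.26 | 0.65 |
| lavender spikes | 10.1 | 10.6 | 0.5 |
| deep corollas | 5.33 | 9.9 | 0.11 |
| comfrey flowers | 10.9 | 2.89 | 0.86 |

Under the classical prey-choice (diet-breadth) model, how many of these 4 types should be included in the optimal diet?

1

Rank by E/h (J/s): comfrey flowers 3.77, bramble flowers 1.12, lavender spikes 0.953, deep corollas 0.538. Include each in turn until the next type's E/h falls below the running intake rate.
Rate on top 1: 2.69. bramble flowers: 1.12 < 2.69 → exclude; stop.
Optimal diet: comfrey flowers — 1 of 4 types.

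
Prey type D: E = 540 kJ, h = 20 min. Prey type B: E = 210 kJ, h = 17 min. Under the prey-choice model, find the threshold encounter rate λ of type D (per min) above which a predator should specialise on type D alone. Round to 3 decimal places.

0.042 per min

At the threshold, the rate on type D alone equals the profitability of type B: λ·540/(1 + λ·20) = 210/17 = 12.35.
Rearranging, λ(540 − 12.35×20) = 12.35, so λ = 12.35/292.9 = 0.04217 per min.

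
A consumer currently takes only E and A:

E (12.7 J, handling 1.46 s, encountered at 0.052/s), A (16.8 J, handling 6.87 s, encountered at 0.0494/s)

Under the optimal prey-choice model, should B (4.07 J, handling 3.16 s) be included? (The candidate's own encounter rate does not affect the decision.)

Current rate: (0.052×12.7 + 0.0494×16.8)/(1 + 0.052×1.46 + 0.0494×6.87) = 1.053 J/s.
B: E/h = 4.07/3.16 = 1.288 J/s.
Since 1.288 > R, including B increases the long-run rate.

Yes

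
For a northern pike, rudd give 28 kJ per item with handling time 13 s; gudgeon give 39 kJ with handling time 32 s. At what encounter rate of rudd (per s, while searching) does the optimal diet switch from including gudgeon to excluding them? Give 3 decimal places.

Drop gudgeon once their profitability E₂/h₂ falls below the rate achievable on rudd alone: E₂/h₂ = λE₁/(1 + λh₁).
Solve for λ: λE₁h₂ = E₂(1 + λh₁) → λ(E₁h₂ − E₂h₁) = E₂ → λ = E₂/(E₁h₂ − E₂h₁).
λ = 39/(28×32 − 39×13) = 39/389 = 0.1003 per s.

0.100 per s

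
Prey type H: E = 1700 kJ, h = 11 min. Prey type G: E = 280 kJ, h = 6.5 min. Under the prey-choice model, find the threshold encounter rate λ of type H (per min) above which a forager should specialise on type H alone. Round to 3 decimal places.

The zero-one rule: include type G iff E₂/h₂ > λE₁/(1+λh₁). Equality gives the switch point.
λE₁h₂ = E₂ + λE₂h₁ ⇒ λ = E₂/(E₁h₂ − E₂h₁) = 280/(1.105e+04 − 3080) = 0.03513 per min.

0.035 per min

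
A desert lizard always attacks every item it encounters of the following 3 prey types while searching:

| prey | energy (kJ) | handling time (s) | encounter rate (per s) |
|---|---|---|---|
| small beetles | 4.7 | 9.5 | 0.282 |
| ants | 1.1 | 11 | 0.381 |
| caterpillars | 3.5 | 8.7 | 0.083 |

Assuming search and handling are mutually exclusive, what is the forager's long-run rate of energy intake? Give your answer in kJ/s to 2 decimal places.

Energy encountered per unit search time: 0.282×4.7 + 0.381×1.1 + 0.083×3.5 = 2.035 kJ/s.
Handling time per unit search time: 0.282×9.5 + 0.381×11 + 0.083×8.7 = 7.592.
Rate = 2.035/(1 + 7.592) = 0.2368 kJ/s.

0.24 kJ/s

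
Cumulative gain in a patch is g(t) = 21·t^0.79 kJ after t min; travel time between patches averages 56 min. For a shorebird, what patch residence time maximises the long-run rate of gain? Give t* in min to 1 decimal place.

210.7 min

Maximise g(t)/(T+t): set derivative to zero → g'(t)(T+t) = g(t).
g'(t) = 0.79·21·t^-0.21. Setting 0.79·21·t^-0.21 = 21·t^0.79/(56+t) gives 0.79(56+t) = t, so 0.21·t = 0.79×56.
t* = 0.79×56/0.21 = 210.7 min.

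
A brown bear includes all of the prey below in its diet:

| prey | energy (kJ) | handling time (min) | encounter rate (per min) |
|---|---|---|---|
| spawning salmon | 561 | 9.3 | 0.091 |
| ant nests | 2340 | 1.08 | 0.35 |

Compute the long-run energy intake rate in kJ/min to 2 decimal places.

R = (0.091×561 + 0.35×2340) / (1 + 0.091×9.3 + 0.35×1.08) = 870.1/2.224 = 391.2 kJ/min.

391.16 kJ/min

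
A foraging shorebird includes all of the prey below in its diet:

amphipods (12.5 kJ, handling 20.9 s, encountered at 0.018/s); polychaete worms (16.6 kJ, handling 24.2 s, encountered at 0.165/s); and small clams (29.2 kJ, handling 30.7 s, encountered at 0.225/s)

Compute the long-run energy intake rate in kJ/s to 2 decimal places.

0.78 kJ/s

R = (0.018×12.5 + 0.165×16.6 + 0.225×29.2) / (1 + 0.018×20.9 + 0.165×24.2 + 0.225×30.7) = 9.534/12.28 = 0.7766 kJ/s.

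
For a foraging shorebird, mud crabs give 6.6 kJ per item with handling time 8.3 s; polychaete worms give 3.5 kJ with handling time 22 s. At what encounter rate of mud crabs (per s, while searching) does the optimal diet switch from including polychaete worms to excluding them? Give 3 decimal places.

0.030 per s

At the threshold, the rate on mud crabs alone equals the profitability of polychaete worms: λ·6.6/(1 + λ·8.3) = 3.5/22 = 0.1591.
Rearranging, λ(6.6 − 0.1591×8.3) = 0.1591, so λ = 0.1591/5.28 = 0.03013 per s.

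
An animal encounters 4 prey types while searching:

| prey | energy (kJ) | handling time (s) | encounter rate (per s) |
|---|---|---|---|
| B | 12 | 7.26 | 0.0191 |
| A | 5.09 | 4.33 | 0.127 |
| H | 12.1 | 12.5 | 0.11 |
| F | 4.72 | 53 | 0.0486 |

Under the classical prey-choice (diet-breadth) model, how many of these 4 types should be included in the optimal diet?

E/h in descending order: B 1.65, A 1.18, H 0.968, F 0.0891 kJ/s. The optimal diet is the largest prefix of this list for which every included type satisfies E_i/h_i > R on the types above it.
Rate on top 1: 0.2013. A: 1.18 > 0.2013 → include.
Rate on top 2: 0.5186. H: 0.968 > 0.5186 → include.
Rate on top 3: 0.7203. F: 0.0891 < 0.7203 → exclude; stop.
Optimal diet: B, A, H — 3 of 4 types.

3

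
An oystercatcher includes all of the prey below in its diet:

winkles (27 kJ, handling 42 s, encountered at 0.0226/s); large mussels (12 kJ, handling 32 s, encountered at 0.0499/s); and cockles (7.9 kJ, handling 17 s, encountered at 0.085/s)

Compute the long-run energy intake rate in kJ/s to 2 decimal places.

0.38 kJ/s

R = (0.0226×27 + 0.0499×12 + 0.085×7.9) / (1 + 0.0226×42 + 0.0499×32 + 0.085×17) = 1.881/4.991 = 0.3768 kJ/s.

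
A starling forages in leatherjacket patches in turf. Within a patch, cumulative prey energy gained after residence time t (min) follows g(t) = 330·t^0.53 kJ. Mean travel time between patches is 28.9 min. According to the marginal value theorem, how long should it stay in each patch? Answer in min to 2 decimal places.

32.59 min

Optimal t* satisfies g'(t*) = g(t*)/(T + t*).
g'(t) = 0.53·330·t^-0.47. Setting 0.53·330·t^-0.47 = 330·t^0.53/(28.9+t) gives 0.53(28.9+t) = t, so 0.47·t = 0.53×28.9.
t* = 0.53×28.9/0.47 = 32.59 min.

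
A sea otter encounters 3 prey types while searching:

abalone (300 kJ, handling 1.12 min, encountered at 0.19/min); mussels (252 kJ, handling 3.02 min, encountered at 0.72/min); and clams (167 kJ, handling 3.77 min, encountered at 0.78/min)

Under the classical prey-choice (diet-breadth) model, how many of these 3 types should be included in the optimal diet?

Profitabilities (E/h, kJ/min): abalone 268, mussels 83.4, clams 44.3. Add prey in this order while the next type's profitability exceeds the intake rate on those already taken.
Rate on top 1: 47. mussels: 83.4 > 47 → include.
Rate on top 2: 70.39. clams: 44.3 < 70.39 → exclude; stop.
Optimal diet: abalone, mussels — 2 of 3 types.

2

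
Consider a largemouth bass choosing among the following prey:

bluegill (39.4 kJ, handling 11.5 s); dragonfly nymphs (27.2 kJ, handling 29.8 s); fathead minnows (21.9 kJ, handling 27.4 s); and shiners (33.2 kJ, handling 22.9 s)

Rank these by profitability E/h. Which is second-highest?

shiners

Profitability E/h (kJ/s): bluegill = 39.4/11.5 = 3.43, dragonfly nymphs = 27.2/29.8 = 0.913, fathead minnows = 21.9/27.4 = 0.799, shiners = 33.2/22.9 = 1.45.
Ranked: bluegill > shiners > dragonfly nymphs > fathead minnows.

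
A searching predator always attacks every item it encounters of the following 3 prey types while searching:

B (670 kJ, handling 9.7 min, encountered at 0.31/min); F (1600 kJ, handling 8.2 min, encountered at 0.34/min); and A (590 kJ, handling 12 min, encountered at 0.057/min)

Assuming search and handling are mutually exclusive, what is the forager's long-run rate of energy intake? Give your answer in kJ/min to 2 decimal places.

105.00 kJ/min

R = Σλ_iE_i / (1 + Σλ_ih_i)
Numerator: 0.31×670 + 0.34×1600 + 0.057×590 = 785.3
Denominator: 1 + 0.31×9.7 + 0.34×8.2 + 0.057×12 = 7.479
R = 785.3/7.479 = 105 kJ/min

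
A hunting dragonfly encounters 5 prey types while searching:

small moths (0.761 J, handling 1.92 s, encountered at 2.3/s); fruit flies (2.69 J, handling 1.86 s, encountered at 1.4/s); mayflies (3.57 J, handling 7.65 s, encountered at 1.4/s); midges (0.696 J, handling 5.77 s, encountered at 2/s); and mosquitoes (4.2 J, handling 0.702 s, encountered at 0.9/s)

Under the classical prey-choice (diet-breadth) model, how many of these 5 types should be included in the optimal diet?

1

Rank by E/h (J/s): mosquitoes 5.98, fruit flies 1.45, mayflies 0.467, small moths 0.396, midges 0.121. Include each in turn until the next type's E/h falls below the running intake rate.
Rate on top 1: 2.316. fruit flies: 1.45 < 2.316 → exclude; stop.
Optimal diet: mosquitoes — 1 of 5 types.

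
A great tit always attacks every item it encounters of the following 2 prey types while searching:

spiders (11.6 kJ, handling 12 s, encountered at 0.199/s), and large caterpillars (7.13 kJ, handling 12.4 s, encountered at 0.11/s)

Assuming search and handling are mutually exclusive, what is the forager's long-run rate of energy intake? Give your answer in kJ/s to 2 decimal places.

0.65 kJ/s

R = Σλ_iE_i / (1 + Σλ_ih_i)
Numerator: 0.199×11.6 + 0.11×7.13 = 3.093
Denominator: 1 + 0.199×12 + 0.11×12.4 = 4.752
R = 3.093/4.752 = 0.6508 kJ/s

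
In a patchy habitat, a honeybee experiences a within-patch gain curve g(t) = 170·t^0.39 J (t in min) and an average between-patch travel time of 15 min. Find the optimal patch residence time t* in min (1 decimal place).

Optimal t* satisfies g'(t*) = g(t*)/(T + t*).
g'(t) = 0.39·170·t^-0.61. Setting 0.39·170·t^-0.61 = 170·t^0.39/(15+t) gives 0.39(15+t) = t, so 0.61·t = 0.39×15.
t* = 0.39×15/0.61 = 9.59 min.

9.6 min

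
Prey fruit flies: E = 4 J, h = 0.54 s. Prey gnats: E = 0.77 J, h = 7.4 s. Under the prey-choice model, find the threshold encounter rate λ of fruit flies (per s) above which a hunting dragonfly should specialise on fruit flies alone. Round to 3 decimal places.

At the threshold, the rate on fruit flies alone equals the profitability of gnats: λ·4/(1 + λ·0.54) = 0.77/7.4 = 0.1041.
Rearranging, λ(4 − 0.1041×0.54) = 0.1041, so λ = 0.1041/3.944 = 0.02638 per s.

0.026 per s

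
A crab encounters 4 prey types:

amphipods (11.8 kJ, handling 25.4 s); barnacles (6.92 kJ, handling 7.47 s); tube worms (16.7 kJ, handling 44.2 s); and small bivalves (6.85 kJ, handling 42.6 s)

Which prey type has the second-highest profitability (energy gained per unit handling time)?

amphipods

In descending order of E/h:
barnacles: 6.92/7.47 = 0.926 kJ/s
amphipods: 11.8/25.4 = 0.465 kJ/s
tube worms: 16.7/44.2 = 0.378 kJ/s
small bivalves: 6.85/42.6 = 0.161 kJ/s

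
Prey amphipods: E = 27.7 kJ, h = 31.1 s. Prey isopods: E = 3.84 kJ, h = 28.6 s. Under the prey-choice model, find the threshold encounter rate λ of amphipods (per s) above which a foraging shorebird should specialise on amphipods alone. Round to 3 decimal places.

The zero-one rule: include isopods iff E₂/h₂ > λE₁/(1+λh₁). Equality gives the switch point.
λE₁h₂ = E₂ + λE₂h₁ ⇒ λ = E₂/(E₁h₂ − E₂h₁) = 3.84/(792.2 − 119.4) = 0.005708 per s.

0.006 per s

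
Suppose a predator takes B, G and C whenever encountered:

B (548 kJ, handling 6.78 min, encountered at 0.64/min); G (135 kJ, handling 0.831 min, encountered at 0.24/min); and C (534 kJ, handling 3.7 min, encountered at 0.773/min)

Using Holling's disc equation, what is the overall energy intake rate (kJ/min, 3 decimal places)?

R = (0.64×548 + 0.24×135 + 0.773×534) / (1 + 0.64×6.78 + 0.24×0.831 + 0.773×3.7) = 795.9/8.399 = 94.76 kJ/min.

94.764 kJ/min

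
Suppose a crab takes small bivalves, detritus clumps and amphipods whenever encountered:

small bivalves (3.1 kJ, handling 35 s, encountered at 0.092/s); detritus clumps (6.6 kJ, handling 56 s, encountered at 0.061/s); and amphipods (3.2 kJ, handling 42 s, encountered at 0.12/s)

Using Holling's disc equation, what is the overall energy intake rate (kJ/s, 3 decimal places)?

0.085 kJ/s

R = (0.092×3.1 + 0.061×6.6 + 0.12×3.2) / (1 + 0.092×35 + 0.061×56 + 0.12×42) = 1.072/12.68 = 0.08455 kJ/s.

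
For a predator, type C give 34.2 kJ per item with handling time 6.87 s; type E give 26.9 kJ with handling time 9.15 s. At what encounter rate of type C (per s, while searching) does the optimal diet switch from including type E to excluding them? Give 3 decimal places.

0.210 per s

Drop type E once their profitability E₂/h₂ falls below the rate achievable on type C alone: E₂/h₂ = λE₁/(1 + λh₁).
Solve for λ: λE₁h₂ = E₂(1 + λh₁) → λ(E₁h₂ − E₂h₁) = E₂ → λ = E₂/(E₁h₂ − E₂h₁).
λ = 26.9/(34.2×9.15 − 26.9×6.87) = 26.9/128.1 = 0.2099 per s.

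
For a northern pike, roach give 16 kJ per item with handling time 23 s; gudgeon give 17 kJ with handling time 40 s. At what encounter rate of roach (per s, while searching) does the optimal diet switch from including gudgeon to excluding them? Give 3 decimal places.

0.068 per s

Drop gudgeon once their profitability E₂/h₂ falls below the rate achievable on roach alone: E₂/h₂ = λE₁/(1 + λh₁).
Solve for λ: λE₁h₂ = E₂(1 + λh₁) → λ(E₁h₂ − E₂h₁) = E₂ → λ = E₂/(E₁h₂ − E₂h₁).
λ = 17/(16×40 − 17×23) = 17/249 = 0.06827 per s.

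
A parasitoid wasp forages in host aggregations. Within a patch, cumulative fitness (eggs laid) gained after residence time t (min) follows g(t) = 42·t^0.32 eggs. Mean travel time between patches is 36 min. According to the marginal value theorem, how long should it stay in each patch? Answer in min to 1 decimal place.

Maximise g(t)/(T+t): set derivative to zero → g'(t)(T+t) = g(t).
g'(t) = 0.32·42·t^-0.68. Setting 0.32·42·t^-0.68 = 42·t^0.32/(36+t) gives 0.32(36+t) = t, so 0.68·t = 0.32×36.
t* = 0.32×36/0.68 = 16.94 min.

16.9 min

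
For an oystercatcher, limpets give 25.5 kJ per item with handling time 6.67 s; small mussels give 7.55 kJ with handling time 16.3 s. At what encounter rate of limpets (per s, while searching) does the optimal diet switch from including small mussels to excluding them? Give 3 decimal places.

Drop small mussels once their profitability E₂/h₂ falls below the rate achievable on limpets alone: E₂/h₂ = λE₁/(1 + λh₁).
Solve for λ: λE₁h₂ = E₂(1 + λh₁) → λ(E₁h₂ − E₂h₁) = E₂ → λ = E₂/(E₁h₂ − E₂h₁).
λ = 7.55/(25.5×16.3 − 7.55×6.67) = 7.55/365.3 = 0.02067 per s.

0.021 per s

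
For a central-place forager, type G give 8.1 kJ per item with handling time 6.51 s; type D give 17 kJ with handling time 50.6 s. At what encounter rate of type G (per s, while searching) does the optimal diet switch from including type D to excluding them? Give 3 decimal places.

Drop type D once their profitability E₂/h₂ falls below the rate achievable on type G alone: E₂/h₂ = λE₁/(1 + λh₁).
Solve for λ: λE₁h₂ = E₂(1 + λh₁) → λ(E₁h₂ − E₂h₁) = E₂ → λ = E₂/(E₁h₂ − E₂h₁).
λ = 17/(8.1×50.6 − 17×6.51) = 17/299.2 = 0.05682 per s.

0.057 per s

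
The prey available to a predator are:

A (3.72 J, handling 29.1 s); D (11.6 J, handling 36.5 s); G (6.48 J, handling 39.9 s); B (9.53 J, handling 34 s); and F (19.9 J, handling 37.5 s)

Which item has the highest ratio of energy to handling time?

F

In descending order of E/h:
F: 19.9/37.5 = 0.531 J/s
D: 11.6/36.5 = 0.318 J/s
B: 9.53/34 = 0.28 J/s
G: 6.48/39.9 = 0.162 J/s
A: 3.72/29.1 = 0.128 J/s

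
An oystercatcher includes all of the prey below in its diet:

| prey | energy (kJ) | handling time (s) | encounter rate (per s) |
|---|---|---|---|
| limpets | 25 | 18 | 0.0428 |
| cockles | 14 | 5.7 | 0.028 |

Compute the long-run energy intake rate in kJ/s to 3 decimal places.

R = (0.0428×25 + 0.028×14) / (1 + 0.0428×18 + 0.028×5.7) = 1.462/1.93 = 0.7575 kJ/s.

0.758 kJ/s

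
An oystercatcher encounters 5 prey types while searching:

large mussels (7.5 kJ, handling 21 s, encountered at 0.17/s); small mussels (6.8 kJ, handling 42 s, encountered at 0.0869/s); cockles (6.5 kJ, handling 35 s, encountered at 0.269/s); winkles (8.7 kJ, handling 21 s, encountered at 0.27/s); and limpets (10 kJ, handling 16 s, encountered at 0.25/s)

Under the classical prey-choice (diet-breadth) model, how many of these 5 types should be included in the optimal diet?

Profitabilities (E/h, kJ/s): limpets 0.625, winkles 0.414, large mussels 0.357, cockles 0.186, small mussels 0.162. Add prey in this order while the next type's profitability exceeds the intake rate on those already taken.
Rate on top 1: 0.5. winkles: 0.414 < 0.5 → exclude; stop.
Optimal diet: limpets — 1 of 5 types.

1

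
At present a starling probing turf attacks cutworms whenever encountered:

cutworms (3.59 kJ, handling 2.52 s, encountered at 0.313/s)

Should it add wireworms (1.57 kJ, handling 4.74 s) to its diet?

No

Current rate: (0.313×3.59)/(1 + 0.313×2.52) = 0.6282 kJ/s.
wireworms: E/h = 1.57/4.74 = 0.3312 kJ/s.
0.3312 < 0.6282, so adding wireworms would lower the average — exclude it.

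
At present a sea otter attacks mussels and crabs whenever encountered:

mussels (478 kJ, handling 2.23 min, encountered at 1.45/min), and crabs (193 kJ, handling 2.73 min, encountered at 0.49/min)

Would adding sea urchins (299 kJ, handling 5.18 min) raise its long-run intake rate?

No

Intake rate on the current diet: R = (1.45×478 + 0.49×193) / (1 + 1.45×2.23 + 0.49×2.73) = 787.7/5.571 = 141.4 kJ/min.
Profitability of sea urchins: 299/5.18 = 57.72 kJ/min.
57.72 < 141.4, so adding sea urchins would lower the average — exclude it.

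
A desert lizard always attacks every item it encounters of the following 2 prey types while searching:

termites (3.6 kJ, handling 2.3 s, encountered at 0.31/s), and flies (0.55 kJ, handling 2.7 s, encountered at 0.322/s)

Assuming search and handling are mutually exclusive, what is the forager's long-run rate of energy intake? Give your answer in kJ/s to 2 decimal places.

Energy encountered per unit search time: 0.31×3.6 + 0.322×0.55 = 1.293 kJ/s.
Handling time per unit search time: 0.31×2.3 + 0.322×2.7 = 1.582.
Rate = 1.293/(1 + 1.582) = 0.5007 kJ/s.

0.50 kJ/s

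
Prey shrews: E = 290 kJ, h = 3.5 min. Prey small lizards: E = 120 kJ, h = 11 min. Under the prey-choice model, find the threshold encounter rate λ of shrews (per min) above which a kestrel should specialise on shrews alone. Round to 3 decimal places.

At the threshold, the rate on shrews alone equals the profitability of small lizards: λ·290/(1 + λ·3.5) = 120/11 = 10.91.
Rearranging, λ(290 − 10.91×3.5) = 10.91, so λ = 10.91/251.8 = 0.04332 per min.

0.043 per min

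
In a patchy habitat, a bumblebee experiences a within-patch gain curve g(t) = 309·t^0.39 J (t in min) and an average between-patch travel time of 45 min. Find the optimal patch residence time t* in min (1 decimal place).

28.8 min

By the marginal value theorem, leave when the instantaneous gain rate g'(t) equals the habitat-wide average g(t)/(T + t).
g'(t) = 0.39·309·t^-0.61. Setting 0.39·309·t^-0.61 = 309·t^0.39/(45+t) gives 0.39(45+t) = t, so 0.61·t = 0.39×45.
t* = 0.39×45/0.61 = 28.77 min.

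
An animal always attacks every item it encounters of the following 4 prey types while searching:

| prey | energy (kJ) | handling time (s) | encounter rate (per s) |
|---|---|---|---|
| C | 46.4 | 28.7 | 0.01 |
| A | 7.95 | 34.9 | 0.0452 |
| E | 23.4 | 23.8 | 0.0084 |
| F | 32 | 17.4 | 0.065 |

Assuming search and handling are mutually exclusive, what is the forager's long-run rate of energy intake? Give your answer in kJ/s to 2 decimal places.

Energy encountered per unit search time: 0.01×46.4 + 0.0452×7.95 + 0.0084×23.4 + 0.065×32 = 3.1 kJ/s.
Handling time per unit search time: 0.01×28.7 + 0.0452×34.9 + 0.0084×23.8 + 0.065×17.4 = 3.195.
Rate = 3.1/(1 + 3.195) = 0.7389 kJ/s.

0.74 kJ/s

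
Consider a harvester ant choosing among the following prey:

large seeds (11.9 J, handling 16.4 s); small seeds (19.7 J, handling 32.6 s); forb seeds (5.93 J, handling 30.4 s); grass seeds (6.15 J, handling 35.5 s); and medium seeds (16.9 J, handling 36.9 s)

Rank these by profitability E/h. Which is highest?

large seeds

In descending order of E/h:
large seeds: 11.9/16.4 = 0.726 J/s
small seeds: 19.7/32.6 = 0.604 J/s
medium seeds: 16.9/36.9 = 0.458 J/s
forb seeds: 5.93/30.4 = 0.195 J/s
grass seeds: 6.15/35.5 = 0.173 J/s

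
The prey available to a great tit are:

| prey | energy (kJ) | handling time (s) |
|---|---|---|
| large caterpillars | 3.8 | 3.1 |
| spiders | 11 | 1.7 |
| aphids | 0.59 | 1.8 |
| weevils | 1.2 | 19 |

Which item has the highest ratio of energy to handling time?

In descending order of E/h:
spiders: 11/1.7 = 6.47 kJ/s
large caterpillars: 3.8/3.1 = 1.23 kJ/s
aphids: 0.59/1.8 = 0.328 kJ/s
weevils: 1.2/19 = 0.0632 kJ/s

spiders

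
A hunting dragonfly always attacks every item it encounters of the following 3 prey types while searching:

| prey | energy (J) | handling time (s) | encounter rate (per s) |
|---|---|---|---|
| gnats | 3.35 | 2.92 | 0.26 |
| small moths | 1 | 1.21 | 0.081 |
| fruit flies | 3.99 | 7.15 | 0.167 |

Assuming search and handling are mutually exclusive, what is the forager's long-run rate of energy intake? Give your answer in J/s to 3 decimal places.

Energy encountered per unit search time: 0.26×3.35 + 0.081×1 + 0.167×3.99 = 1.618 J/s.
Handling time per unit search time: 0.26×2.92 + 0.081×1.21 + 0.167×7.15 = 2.051.
Rate = 1.618/(1 + 2.051) = 0.5304 J/s.

0.530 J/s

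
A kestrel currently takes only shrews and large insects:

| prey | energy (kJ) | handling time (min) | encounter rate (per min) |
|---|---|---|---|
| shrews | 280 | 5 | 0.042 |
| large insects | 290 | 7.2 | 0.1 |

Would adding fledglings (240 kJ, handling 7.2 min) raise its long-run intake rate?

Yes

Current rate: (0.042×280 + 0.1×290)/(1 + 0.042×5 + 0.1×7.2) = 21.12 kJ/min.
fledglings: E/h = 240/7.2 = 33.33 kJ/min.
33.33 > 21.12, so adding fledglings raises the average — include it.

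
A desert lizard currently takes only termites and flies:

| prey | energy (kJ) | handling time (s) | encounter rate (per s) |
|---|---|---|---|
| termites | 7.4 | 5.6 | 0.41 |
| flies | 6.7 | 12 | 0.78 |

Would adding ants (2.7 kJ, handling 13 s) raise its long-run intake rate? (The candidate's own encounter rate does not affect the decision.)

No

Current rate: (0.41×7.4 + 0.78×6.7)/(1 + 0.41×5.6 + 0.78×12) = 0.6527 kJ/s.
Profitability of ants: 2.7/13 = 0.2077 kJ/s.
Since 0.2077 < R, time spent handling ants is better spent searching.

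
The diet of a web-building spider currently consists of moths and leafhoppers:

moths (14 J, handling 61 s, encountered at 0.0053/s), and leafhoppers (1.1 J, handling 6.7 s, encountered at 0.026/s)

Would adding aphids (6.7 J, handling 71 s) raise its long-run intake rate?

Current rate: (0.0053×14 + 0.026×1.1)/(1 + 0.0053×61 + 0.026×6.7) = 0.06865 J/s.
aphids: E/h = 6.7/71 = 0.09437 J/s.
Since 0.09437 > R, including aphids increases the long-run rate.

Yes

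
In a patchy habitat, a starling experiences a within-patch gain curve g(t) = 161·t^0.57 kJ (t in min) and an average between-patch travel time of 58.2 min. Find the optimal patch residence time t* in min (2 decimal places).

By the marginal value theorem, leave when the instantaneous gain rate g'(t) equals the habitat-wide average g(t)/(T + t).
g'(t) = 0.57·161·t^-0.43. Setting 0.57·161·t^-0.43 = 161·t^0.57/(58.2+t) gives 0.57(58.2+t) = t, so 0.43·t = 0.57×58.2.
t* = 0.57×58.2/0.43 = 77.15 min.

77.15 min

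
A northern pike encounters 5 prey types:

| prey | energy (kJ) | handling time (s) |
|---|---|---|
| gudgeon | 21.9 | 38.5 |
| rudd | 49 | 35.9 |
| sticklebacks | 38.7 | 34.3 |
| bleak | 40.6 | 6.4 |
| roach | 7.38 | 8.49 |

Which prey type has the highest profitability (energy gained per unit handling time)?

bleak

In descending order of E/h:
bleak: 40.6/6.4 = 6.34 kJ/s
rudd: 49/35.9 = 1.36 kJ/s
sticklebacks: 38.7/34.3 = 1.13 kJ/s
roach: 7.38/8.49 = 0.869 kJ/s
gudgeon: 21.9/38.5 = 0.569 kJ/s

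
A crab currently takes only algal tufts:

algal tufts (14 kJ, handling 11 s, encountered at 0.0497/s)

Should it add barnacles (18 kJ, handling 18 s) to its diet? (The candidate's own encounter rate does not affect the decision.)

Yes

On algal tufts alone, R = ΣλE/(1+Σλh) = 0.6958/1.547 = 0.4499 kJ/s.
barnacles: E/h = 18/18 = 1 kJ/s.
Since 1 > R, including barnacles increases the long-run rate.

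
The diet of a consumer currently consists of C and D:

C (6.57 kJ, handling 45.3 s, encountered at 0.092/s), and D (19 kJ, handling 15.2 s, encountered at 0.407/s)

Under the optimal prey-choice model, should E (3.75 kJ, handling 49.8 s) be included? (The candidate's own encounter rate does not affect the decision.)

No

Intake rate on the current diet: R = (0.092×6.57 + 0.407×19) / (1 + 0.092×45.3 + 0.407×15.2) = 8.337/11.35 = 0.7343 kJ/s.
E: E/h = 3.75/49.8 = 0.0753 kJ/s.
0.0753 < 0.7343, so adding E would lower the average — exclude it.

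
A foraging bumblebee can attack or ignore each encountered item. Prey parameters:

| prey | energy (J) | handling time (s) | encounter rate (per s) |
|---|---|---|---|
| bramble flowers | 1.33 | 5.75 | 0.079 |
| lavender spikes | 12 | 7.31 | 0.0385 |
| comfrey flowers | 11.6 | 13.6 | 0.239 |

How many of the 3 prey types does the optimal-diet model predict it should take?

Profitabilities (E/h, J/s): lavender spikes 1.64, comfrey flowers 0.853, bramble flowers 0.231. Add prey in this order while the next type's profitability exceeds the intake rate on those already taken.
Rate on top 1: 0.3605. comfrey flowers: 0.853 > 0.3605 → include.
Rate on top 2: 0.7137. bramble flowers: 0.231 < 0.7137 → exclude; stop.
Optimal diet: lavender spikes, comfrey flowers — 2 of 3 types.

2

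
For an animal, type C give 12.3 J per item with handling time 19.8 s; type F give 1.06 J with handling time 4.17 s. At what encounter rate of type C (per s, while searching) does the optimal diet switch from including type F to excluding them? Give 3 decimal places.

At the threshold, the rate on type C alone equals the profitability of type F: λ·12.3/(1 + λ·19.8) = 1.06/4.17 = 0.2542.
Rearranging, λ(12.3 − 0.2542×19.8) = 0.2542, so λ = 0.2542/7.267 = 0.03498 per s.

0.035 per s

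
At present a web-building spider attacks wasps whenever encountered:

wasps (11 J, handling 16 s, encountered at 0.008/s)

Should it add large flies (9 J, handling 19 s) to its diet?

Yes

Current rate: (0.008×11)/(1 + 0.008×16) = 0.07801 J/s.
large flies: E/h = 9/19 = 0.4737 J/s.
0.4737 > 0.07801, so adding large flies raises the average — include it.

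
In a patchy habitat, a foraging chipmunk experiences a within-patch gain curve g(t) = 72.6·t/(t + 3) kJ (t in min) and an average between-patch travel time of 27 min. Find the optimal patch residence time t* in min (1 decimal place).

Maximise g(t)/(T+t): set derivative to zero → g'(t)(T+t) = g(t).
g'(t) = 72.6·3/(t + 3)². Setting 72.6·3/(t+3)² = 72.6t/[(t+3)(27+t)] gives 3(27+t) = t(t+3), so t² = 3×27 = 81.
t* = √81 = 9 min.

9.0 min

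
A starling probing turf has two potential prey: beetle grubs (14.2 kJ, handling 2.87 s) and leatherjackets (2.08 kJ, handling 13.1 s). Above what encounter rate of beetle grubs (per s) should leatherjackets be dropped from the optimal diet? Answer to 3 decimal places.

The zero-one rule: include leatherjackets iff E₂/h₂ > λE₁/(1+λh₁). Equality gives the switch point.
λE₁h₂ = E₂ + λE₂h₁ ⇒ λ = E₂/(E₁h₂ − E₂h₁) = 2.08/(186 − 5.97) = 0.01155 per s.

0.012 per s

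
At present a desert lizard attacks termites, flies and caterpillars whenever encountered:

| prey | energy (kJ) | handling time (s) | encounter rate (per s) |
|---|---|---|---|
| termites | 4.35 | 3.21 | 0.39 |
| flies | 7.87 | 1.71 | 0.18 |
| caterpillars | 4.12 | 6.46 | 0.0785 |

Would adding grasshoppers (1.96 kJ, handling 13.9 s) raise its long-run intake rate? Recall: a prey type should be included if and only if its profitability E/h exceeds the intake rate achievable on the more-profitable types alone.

No

Current rate: (0.39×4.35 + 0.18×7.87 + 0.0785×4.12)/(1 + 0.39×3.21 + 0.18×1.71 + 0.0785×6.46) = 1.121 kJ/s.
Profitability of grasshoppers: 1.96/13.9 = 0.141 kJ/s.
Since 0.141 < R, time spent handling grasshoppers is better spent searching.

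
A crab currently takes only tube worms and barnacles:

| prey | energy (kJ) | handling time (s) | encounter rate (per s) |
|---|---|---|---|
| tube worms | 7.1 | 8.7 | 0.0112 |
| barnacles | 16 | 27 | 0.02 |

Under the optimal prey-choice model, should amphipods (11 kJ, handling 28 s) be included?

Current rate: (0.0112×7.1 + 0.02×16)/(1 + 0.0112×8.7 + 0.02×27) = 0.244 kJ/s.
Profitability of amphipods: 11/28 = 0.3929 kJ/s.
0.3929 > 0.244, so adding amphipods raises the average — include it.

Yes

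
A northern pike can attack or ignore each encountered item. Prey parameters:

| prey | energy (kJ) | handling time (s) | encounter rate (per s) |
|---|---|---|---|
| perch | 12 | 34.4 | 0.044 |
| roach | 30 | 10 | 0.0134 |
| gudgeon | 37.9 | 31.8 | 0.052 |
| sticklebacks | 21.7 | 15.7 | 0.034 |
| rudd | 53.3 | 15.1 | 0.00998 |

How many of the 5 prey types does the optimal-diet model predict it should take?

E/h in descending order: rudd 3.53, roach 3, sticklebacks 1.38, gudgeon 1.19, perch 0.349 kJ/s. The optimal diet is the largest prefix of this list for which every included type satisfies E_i/h_i > R on the types above it.
Rate on top 1: 0.4623. roach: 3 > 0.4623 → include.
Rate on top 2: 0.727. sticklebacks: 1.38 > 0.727 → include.
Rate on top 3: 0.9193. gudgeon: 1.19 > 0.9193 → include.
Rate on top 4: 1.049. perch: 0.349 < 1.049 → exclude; stop.
Optimal diet: rudd, roach, sticklebacks, gudgeon — 4 of 5 types.

4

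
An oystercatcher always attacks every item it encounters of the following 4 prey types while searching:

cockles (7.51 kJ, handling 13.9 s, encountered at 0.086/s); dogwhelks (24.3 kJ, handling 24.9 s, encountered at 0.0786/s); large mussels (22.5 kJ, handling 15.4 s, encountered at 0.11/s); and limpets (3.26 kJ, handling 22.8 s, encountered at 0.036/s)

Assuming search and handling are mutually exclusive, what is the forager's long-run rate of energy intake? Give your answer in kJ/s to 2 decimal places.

0.77 kJ/s

R = (0.086×7.51 + 0.0786×24.3 + 0.11×22.5 + 0.036×3.26) / (1 + 0.086×13.9 + 0.0786×24.9 + 0.11×15.4 + 0.036×22.8) = 5.148/6.667 = 0.7722 kJ/s.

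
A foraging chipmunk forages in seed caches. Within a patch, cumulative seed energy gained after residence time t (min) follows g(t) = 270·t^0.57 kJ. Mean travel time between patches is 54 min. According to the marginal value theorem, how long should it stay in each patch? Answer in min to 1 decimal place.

71.6 min

Maximise g(t)/(T+t): set derivative to zero → g'(t)(T+t) = g(t).
g'(t) = 0.57·270·t^-0.43. Setting 0.57·270·t^-0.43 = 270·t^0.57/(54+t) gives 0.57(54+t) = t, so 0.43·t = 0.57×54.
t* = 0.57×54/0.43 = 71.58 min.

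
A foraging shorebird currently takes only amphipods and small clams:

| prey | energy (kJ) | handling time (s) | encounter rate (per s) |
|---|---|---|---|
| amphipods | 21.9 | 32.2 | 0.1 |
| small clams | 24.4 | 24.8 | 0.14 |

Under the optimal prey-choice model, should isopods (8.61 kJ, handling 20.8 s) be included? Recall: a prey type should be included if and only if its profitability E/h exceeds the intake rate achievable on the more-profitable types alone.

No

On amphipods and small clams alone, R = ΣλE/(1+Σλh) = 5.606/7.692 = 0.7288 kJ/s.
isopods: E/h = 8.61/20.8 = 0.4139 kJ/s.
Since 0.4139 < R, time spent handling isopods is better spent searching.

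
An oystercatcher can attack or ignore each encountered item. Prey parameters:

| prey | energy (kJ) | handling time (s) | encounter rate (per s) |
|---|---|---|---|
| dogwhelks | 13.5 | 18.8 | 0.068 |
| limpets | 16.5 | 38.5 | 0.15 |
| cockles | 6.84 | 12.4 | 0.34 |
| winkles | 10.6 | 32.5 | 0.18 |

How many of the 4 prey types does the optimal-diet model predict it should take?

2

Profitabilities (E/h, kJ/s): dogwhelks 0.718, cockles 0.552, limpets 0.429, winkles 0.326. Add prey in this order while the next type's profitability exceeds the intake rate on those already taken.
Rate on top 1: 0.4029. cockles: 0.552 > 0.4029 → include.
Rate on top 2: 0.4994. limpets: 0.429 < 0.4994 → exclude; stop.
Optimal diet: dogwhelks, cockles — 2 of 4 types.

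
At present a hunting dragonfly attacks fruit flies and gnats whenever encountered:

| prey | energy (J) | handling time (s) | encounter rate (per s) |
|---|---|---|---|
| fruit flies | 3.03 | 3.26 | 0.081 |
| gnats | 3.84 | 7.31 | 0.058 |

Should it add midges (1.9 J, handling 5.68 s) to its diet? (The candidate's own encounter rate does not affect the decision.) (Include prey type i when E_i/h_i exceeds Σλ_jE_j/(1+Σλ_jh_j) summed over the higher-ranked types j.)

On fruit flies and gnats alone, R = ΣλE/(1+Σλh) = 0.4681/1.688 = 0.2773 J/s.
midges: E/h = 1.9/5.68 = 0.3345 J/s.
0.3345 > 0.2773, so adding midges raises the average — include it.

Yes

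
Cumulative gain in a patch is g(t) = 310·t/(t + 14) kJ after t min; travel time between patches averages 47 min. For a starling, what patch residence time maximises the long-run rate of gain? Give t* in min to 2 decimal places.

25.65 min

By the marginal value theorem, leave when the instantaneous gain rate g'(t) equals the habitat-wide average g(t)/(T + t).
g'(t) = 310·14/(t + 14)². Setting 310·14/(t+14)² = 310t/[(t+14)(47+t)] gives 14(47+t) = t(t+14), so t² = 14×47 = 658.
t* = √658 = 25.65 min.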